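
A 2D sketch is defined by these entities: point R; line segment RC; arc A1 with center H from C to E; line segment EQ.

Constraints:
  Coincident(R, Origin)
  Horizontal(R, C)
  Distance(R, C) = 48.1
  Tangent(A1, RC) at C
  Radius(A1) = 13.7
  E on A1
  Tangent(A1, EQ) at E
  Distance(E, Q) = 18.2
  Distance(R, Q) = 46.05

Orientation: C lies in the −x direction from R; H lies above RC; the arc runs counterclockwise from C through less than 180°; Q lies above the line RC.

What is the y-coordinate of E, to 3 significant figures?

13.2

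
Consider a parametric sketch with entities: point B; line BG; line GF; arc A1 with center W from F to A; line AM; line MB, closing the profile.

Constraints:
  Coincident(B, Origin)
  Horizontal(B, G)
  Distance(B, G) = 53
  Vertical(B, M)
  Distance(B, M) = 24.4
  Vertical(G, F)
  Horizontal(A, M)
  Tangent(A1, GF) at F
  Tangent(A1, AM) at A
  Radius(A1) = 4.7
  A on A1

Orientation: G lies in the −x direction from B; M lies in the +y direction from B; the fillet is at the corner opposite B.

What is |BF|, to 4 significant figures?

56.54

B is at the origin; BG is horizontal with |BG| = 53.0 and G on the −x side, so G = (-53.00, 0.000). BM is vertical with |BM| = 24.4 and M on the +y side, so M = (0.000, 24.40). The virtual corner opposite B is at (-53.00, 24.40). Tangency of A1 to GF means the radius WF is perpendicular to GF and A1 meets AM tangentially, so WA is at right angles to AM, with radius 4.7, so the center W sits 4.7 in from both sides at W = (-48.30, 19.70). That places the tangent points at F = (-53.00, 19.70) on GF and A = (-48.30, 24.40) on AM. Then |BF| = |F − B| = 56.54.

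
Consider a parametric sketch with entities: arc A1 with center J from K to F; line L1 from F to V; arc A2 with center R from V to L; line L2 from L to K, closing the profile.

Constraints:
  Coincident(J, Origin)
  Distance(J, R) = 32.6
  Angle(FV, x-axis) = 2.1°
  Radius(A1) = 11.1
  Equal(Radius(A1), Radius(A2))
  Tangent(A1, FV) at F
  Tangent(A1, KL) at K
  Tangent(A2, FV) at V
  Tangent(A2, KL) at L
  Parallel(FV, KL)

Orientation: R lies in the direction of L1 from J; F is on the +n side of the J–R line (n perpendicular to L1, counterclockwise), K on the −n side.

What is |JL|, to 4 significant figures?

34.44

The slot axis is L1's direction at 2.1°, so u = (cos 2.1°, sin 2.1°) = (0.9993, 0.03664) and n = (−sin 2.1°, cos 2.1°) = (-0.03664, 0.9993). J is at the origin and R lies 32.6 along u from J, so R = 32.6·u = (32.58, 1.195). Tangency of A1 to both parallel lines with radius 11.1 puts F and K at J ± 11.1·n: F = (-0.4067, 11.09), K = (0.4067, -11.09). Equal radii place V and L the same way about R: V = R + 11.1·n = (32.17, 12.29), L = R − 11.1·n = (32.98, -9.898). Then |JL| = |L − J| = 34.44.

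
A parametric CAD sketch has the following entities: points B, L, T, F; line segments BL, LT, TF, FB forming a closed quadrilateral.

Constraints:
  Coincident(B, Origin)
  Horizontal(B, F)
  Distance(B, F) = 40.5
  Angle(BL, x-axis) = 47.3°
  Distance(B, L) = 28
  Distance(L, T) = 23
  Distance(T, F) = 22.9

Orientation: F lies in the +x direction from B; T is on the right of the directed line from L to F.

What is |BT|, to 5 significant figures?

17.885

B is at the origin; BF is horizontal with |BF| = 40.5 and F in +x, so F = (40.5, 0). BL runs at 47.3° with |BL| = 28.0, so L = (18.988, 20.578). T is determined by |LT| = 23.0 and |TF| = 22.9 together: it lies at the intersection of circle(L, 23.0) and circle(F, 22.9). With |LF| = 29.769, the foot of the radical line on LF is 14.962 from L and the perpendicular offset is √(23.0² − 14.962²) = 17.469. Taking the right-of-LF solution: T = (17.725, -2.3877).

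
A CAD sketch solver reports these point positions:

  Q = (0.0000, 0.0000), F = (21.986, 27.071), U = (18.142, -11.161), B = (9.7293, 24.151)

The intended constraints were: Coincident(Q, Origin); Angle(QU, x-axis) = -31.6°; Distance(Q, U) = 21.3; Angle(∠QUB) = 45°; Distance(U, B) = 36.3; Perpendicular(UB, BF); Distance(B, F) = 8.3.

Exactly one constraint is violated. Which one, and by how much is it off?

Distance(B, F) = 8.3 — off by 4.30.

Q = (0.00, 0.00) ✓; QU at -31.60° ✓; |QU| = 21.30 ✓; ∠QUB = 45.00° ✓; |UB| = 36.30 ✓; ∠(UB, BF) = 90.00° ✓; |BF| = 12.60 ✗.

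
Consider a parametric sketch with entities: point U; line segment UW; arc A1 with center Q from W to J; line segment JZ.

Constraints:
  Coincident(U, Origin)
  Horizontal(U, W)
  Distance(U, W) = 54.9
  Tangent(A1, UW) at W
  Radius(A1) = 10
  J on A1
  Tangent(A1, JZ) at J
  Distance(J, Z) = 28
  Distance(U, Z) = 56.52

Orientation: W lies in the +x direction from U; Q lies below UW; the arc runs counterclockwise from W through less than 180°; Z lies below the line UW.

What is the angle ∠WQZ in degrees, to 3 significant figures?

156°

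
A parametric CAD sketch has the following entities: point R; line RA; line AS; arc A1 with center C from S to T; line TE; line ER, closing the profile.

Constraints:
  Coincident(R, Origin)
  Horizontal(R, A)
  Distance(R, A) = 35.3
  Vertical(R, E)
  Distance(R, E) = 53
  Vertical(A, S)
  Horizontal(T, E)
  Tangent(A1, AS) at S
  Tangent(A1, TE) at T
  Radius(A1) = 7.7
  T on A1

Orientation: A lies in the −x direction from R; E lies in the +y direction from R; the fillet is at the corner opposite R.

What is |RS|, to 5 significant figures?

57.430

The virtual corner opposite R is at (-35.300, 53.000). Since A1 is tangent to AS there, CS ⟂ AS and tangency of A1 to TE means the radius CT is perpendicular to TE, with radius 7.7, so the center C sits 7.7 in from both sides at C = (-27.600, 45.300). That places the tangent points at S = (-35.300, 45.300) on AS and T = (-27.600, 53.000) on TE. Then |RS| = |S − R| = 57.430.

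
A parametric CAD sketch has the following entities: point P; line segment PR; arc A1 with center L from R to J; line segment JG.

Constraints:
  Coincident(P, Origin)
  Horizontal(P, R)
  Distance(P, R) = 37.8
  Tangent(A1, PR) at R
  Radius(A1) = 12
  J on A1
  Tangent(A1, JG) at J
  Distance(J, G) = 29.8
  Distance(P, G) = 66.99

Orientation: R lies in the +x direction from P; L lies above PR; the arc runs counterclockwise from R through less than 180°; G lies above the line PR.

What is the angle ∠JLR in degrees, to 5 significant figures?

81.910°

Checks: |LJ| = 12.00 ✓; ∠(LJ, JG) = 90.00° ✓; |JG| = 29.80 ✓; |PG| = 66.99 ✓.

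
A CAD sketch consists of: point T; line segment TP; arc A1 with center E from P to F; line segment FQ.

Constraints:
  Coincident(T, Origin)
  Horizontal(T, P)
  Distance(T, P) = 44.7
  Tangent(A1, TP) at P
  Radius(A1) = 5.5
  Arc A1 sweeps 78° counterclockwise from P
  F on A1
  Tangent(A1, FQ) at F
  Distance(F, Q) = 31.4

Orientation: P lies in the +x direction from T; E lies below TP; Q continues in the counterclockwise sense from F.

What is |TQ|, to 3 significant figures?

48.0

On A1, P sits at bearing 90° from E; a 78° counterclockwise sweep puts F at bearing 168°, so F = E + 5.5·(cos 168°, sin 168°) = (39.3, -4.36). Tangency of A1 to FQ means the radius EF is perpendicular to FQ, so FQ runs along (−sin 168°, cos 168°); with |FQ| = 31.4, Q = (32.8, -35.1). Then |TQ| = |Q − T| = 48.0.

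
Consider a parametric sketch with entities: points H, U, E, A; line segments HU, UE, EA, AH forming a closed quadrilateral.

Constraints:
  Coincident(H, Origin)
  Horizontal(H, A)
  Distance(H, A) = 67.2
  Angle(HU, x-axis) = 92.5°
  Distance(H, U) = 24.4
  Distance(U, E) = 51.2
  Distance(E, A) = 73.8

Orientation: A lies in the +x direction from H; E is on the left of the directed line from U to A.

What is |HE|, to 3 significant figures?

71.4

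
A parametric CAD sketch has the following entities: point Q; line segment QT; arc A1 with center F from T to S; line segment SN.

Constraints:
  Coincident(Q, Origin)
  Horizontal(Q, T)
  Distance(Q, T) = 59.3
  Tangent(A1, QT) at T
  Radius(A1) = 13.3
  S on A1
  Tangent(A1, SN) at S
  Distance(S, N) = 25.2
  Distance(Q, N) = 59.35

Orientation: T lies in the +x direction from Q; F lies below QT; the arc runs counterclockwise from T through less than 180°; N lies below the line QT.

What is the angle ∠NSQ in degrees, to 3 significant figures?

104°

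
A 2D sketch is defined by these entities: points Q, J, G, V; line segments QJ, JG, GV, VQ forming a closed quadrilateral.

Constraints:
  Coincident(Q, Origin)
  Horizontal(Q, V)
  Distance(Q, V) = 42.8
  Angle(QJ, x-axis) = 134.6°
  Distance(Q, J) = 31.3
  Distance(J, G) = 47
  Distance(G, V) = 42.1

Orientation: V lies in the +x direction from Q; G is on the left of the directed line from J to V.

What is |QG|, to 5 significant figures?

43.370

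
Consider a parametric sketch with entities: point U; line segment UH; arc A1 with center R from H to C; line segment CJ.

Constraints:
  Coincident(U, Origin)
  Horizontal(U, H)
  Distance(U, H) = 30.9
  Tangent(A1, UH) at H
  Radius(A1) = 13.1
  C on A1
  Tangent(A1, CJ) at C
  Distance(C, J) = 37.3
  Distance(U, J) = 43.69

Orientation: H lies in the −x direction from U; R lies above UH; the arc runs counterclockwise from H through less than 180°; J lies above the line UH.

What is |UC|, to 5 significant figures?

20.479

Checks: U = (0.00, 0.00) ✓; |RC| = 13.10 ✓; ∠(RC, CJ) = 90.00° ✓; |CJ| = 37.30 ✓; |UJ| = 43.69 ✓.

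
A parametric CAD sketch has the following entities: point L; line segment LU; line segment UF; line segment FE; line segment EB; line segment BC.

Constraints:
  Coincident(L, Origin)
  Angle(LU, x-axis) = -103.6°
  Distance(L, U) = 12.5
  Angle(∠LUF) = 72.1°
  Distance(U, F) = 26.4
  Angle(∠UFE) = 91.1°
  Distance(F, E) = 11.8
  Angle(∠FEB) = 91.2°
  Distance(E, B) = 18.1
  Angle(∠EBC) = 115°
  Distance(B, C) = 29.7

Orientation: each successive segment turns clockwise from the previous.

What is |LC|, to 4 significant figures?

27.26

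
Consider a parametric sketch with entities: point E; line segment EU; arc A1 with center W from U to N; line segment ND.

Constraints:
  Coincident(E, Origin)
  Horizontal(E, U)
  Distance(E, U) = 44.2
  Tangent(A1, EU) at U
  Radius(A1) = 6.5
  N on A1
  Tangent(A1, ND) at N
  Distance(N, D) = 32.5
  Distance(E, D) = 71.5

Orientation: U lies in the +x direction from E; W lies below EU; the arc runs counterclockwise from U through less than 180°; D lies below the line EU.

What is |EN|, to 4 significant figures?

41.22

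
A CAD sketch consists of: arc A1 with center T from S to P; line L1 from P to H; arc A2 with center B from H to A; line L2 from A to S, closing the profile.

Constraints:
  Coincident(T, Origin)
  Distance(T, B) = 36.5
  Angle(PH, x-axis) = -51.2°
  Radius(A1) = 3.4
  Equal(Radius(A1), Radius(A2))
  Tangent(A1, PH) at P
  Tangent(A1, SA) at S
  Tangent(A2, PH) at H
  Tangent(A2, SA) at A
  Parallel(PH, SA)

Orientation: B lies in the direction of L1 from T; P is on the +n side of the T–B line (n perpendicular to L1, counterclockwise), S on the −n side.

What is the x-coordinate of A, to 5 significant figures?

20.221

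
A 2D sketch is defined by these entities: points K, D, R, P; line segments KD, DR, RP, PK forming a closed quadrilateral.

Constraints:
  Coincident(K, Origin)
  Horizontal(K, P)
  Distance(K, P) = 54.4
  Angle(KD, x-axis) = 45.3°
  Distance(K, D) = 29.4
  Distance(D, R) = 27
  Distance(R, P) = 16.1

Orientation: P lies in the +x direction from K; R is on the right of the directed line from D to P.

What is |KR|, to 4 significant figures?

38.31

K is at the origin; K and P share the same y with |KP| = 54.4 and P in +x, so P = (54.4, 0). KD runs at 45.3° with |KD| = 29.4, so D = (20.68, 20.90). R is determined by |DR| = 27.0 and |RP| = 16.1 together: it lies at the intersection of circle(D, 27.0) and circle(P, 16.1). With |DP| = 39.67, the foot of the radical line on DP is 25.76 from D and the perpendicular offset is √(27.0² − 25.76²) = 8.100. Taking the right-of-DP solution: R = (38.31, 0.4448).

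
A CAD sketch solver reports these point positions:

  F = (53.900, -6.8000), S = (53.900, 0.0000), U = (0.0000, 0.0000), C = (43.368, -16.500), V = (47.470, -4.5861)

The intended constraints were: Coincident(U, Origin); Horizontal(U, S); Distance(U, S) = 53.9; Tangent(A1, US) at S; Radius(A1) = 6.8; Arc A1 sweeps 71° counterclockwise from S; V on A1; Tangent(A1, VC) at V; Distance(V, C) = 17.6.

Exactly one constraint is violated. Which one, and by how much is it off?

Distance(V, C) = 17.6 — off by 5.00.

U = (0.00, 0.00) ✓; U.y = 0.00, S.y = 0.00 ✓; |US| = 53.90 ✓; ∠(FS, SU) = 90.00° ✓; |FS| = 6.800 ✓; bearing(F→V) − bearing(F→S) = 71.00° ✓; |FV| = 6.800 ✓; ∠(FV, VC) = 90.00° ✓; |VC| = 12.60 ✗.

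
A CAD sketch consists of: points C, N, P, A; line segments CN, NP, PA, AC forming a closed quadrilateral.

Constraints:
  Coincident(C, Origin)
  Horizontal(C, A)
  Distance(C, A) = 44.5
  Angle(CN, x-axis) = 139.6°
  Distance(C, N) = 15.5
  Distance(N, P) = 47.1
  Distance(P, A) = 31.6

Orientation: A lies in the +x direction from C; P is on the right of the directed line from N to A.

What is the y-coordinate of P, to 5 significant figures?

-22.465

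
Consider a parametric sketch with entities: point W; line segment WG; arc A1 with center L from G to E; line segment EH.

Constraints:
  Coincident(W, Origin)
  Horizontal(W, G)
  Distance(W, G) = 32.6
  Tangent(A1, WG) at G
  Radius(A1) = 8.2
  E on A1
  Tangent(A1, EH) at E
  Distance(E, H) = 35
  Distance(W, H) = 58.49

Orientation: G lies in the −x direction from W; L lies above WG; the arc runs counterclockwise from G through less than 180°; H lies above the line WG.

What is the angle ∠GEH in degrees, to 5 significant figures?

123.26°

Checks: W.y = 0.00, G.y = 0.00 ✓; |LE| = 8.200 ✓; ∠(LE, EH) = 90.00° ✓; |EH| = 35.00 ✓; |WH| = 58.49 ✓.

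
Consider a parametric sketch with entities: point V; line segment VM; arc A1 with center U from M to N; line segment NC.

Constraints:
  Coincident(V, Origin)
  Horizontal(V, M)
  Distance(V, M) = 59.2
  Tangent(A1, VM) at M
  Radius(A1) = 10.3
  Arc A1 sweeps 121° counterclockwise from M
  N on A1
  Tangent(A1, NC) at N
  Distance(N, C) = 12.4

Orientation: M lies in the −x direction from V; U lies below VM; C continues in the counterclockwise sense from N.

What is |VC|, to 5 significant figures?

66.992

V is at the origin; VM is horizontal with |VM| = 59.2 and M on the −x side, so M = (-59.200, 0.0000). Tangency of A1 to VM means the radius UM is perpendicular to VM, so U = M + (0, -10.3) = (-59.200, -10.300). On A1, M sits at bearing 90° from U; a 121° counterclockwise sweep puts N at bearing 211°, so N = U + 10.3·(cos 211°, sin 211°) = (-68.029, -15.605). A1 meets NC tangentially, so UN is at right angles to NC, so NC runs along (−sin 211°, cos 211°); with |NC| = 12.4, C = (-61.642, -26.234). Then |VC| = |C − V| = 66.992.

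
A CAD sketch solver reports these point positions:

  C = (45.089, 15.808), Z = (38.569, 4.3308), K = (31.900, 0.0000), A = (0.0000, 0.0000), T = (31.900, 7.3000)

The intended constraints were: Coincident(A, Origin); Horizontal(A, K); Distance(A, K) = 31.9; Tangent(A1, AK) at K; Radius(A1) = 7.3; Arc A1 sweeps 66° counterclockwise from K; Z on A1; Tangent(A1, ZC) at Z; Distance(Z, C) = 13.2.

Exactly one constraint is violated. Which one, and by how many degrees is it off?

Tangent(A1, ZC) at Z — off by 5.60°.

A = (0.00, 0.00) ✓; A.y = 0.00, K.y = 0.00 ✓; |AK| = 31.90 ✓; ∠(TK, KA) = 90.00° ✓; |TK| = 7.300 ✓; bearing(T→Z) − bearing(T→K) = 66.00° ✓; |TZ| = 7.300 ✓; ∠(TZ, ZC) = 95.60° ✗; |ZC| = 13.20 ✓.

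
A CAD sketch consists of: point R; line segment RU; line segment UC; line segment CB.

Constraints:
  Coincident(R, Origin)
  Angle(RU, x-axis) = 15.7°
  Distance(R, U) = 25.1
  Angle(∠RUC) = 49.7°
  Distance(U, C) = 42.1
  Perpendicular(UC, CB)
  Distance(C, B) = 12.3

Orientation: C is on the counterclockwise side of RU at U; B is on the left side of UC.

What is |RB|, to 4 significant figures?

26.76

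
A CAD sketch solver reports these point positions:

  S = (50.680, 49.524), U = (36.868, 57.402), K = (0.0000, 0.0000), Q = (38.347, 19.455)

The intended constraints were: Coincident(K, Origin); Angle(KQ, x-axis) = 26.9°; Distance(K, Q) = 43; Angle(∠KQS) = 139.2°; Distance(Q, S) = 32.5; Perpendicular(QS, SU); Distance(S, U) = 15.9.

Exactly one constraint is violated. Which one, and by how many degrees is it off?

Perpendicular(QS, SU) — off by 7.40°.

K = (0.00, 0.00) ✓; KQ at 26.90° ✓; |KQ| = 43.00 ✓; ∠KQS = 139.2° ✓; |QS| = 32.50 ✓; ∠(QS, SU) = 82.60° ✗; |SU| = 15.90 ✓.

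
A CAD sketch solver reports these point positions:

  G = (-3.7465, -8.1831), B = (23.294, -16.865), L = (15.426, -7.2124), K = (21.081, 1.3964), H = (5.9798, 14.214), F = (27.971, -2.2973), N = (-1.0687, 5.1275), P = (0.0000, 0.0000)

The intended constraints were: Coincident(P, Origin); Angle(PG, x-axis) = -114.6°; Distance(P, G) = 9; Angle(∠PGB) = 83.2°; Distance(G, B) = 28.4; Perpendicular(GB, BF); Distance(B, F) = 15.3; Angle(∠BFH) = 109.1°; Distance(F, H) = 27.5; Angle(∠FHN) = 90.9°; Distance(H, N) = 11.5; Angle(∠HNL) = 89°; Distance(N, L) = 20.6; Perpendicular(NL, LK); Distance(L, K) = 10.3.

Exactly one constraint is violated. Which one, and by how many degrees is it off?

Perpendicular(NL, LK) — off by 3.50°.

P = (0.00, 0.00) ✓; PG at -114.6° ✓; |PG| = 9.000 ✓; ∠PGB = 83.20° ✓; |GB| = 28.40 ✓; ∠(GB, BF) = 90.00° ✓; |BF| = 15.30 ✓; ∠BFH = 109.1° ✓; |FH| = 27.50 ✓; ∠FHN = 90.90° ✓; |HN| = 11.50 ✓; ∠HNL = 89.00° ✓; |NL| = 20.60 ✓; ∠(NL, LK) = 93.50° ✗; |LK| = 10.30 ✓.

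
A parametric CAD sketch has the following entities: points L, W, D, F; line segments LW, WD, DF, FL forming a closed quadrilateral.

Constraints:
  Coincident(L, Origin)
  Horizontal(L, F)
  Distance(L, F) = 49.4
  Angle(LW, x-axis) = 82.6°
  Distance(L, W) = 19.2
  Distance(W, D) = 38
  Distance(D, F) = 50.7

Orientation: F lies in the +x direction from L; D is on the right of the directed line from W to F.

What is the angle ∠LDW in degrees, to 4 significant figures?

7.293°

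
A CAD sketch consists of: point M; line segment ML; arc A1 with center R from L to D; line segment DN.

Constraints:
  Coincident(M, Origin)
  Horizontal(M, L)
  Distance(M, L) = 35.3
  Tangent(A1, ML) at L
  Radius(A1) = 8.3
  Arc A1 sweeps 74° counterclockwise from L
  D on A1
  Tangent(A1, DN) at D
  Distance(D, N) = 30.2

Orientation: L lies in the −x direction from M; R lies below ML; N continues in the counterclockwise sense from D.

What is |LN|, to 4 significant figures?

38.65

On A1, L sits at bearing 90° from R; a 74° counterclockwise sweep puts D at bearing 164°, so D = R + 8.3·(cos 164°, sin 164°) = (-43.28, -6.012). The tangent condition forces RD to be normal to DN, so DN runs along (−sin 164°, cos 164°); with |DN| = 30.2, N = (-51.60, -35.04). Then |LN| = |N − L| = 38.65.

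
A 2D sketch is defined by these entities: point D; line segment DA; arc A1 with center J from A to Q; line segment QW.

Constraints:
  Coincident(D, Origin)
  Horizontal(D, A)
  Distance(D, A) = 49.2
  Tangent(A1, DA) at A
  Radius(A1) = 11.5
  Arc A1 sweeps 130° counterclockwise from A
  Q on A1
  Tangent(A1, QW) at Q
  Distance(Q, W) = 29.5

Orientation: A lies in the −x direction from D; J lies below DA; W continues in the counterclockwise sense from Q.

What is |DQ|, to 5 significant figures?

61.008

The tangent condition forces JA to be normal to DA, so J = A + (0, -11.5) = (-49.200, -11.500). On A1, A sits at bearing 90° from J; a 130° counterclockwise sweep puts Q at bearing 220°, so Q = J + 11.5·(cos 220°, sin 220°) = (-58.010, -18.892). Then |DQ| = |Q − D| = 61.008.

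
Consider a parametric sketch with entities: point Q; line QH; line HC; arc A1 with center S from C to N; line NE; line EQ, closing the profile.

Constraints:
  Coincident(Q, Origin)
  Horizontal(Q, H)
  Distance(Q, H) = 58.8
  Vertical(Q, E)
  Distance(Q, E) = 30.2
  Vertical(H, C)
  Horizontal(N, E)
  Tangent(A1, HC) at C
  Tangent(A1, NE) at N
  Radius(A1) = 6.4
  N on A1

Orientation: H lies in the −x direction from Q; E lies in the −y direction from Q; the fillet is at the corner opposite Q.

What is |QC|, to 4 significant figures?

63.43

Q is at the origin; Q and H share the same y with |QH| = 58.8 and H on the −x side, so H = (-58.80, 0.000). QE is vertical with |QE| = 30.2 and E on the −y side, so E = (0.000, -30.20). The virtual corner opposite Q is at (-58.80, -30.20). Tangency of A1 to HC means the radius SC is perpendicular to HC and tangency of A1 to NE means the radius SN is perpendicular to NE, with radius 6.4, so the center S sits 6.4 in from both sides at S = (-52.40, -23.80). That places the tangent points at C = (-58.80, -23.80) on HC and N = (-52.40, -30.20) on NE. Then |QC| = |C − Q| = 63.43.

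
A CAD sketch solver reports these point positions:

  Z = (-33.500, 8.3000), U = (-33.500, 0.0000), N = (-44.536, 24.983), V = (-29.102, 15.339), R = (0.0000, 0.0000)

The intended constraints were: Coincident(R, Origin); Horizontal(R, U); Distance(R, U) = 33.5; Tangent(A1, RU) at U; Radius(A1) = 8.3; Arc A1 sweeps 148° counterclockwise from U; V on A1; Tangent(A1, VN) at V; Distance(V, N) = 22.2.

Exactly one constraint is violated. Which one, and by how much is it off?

Distance(V, N) = 22.2 — off by 4.00.

R = (0.00, 0.00) ✓; R.y = 0.00, U.y = 0.00 ✓; |RU| = 33.50 ✓; ∠(ZU, UR) = 90.00° ✓; |ZU| = 8.300 ✓; bearing(Z→V) − bearing(Z→U) = 148.0° ✓; |ZV| = 8.300 ✓; ∠(ZV, VN) = 90.00° ✓; |VN| = 18.20 ✗.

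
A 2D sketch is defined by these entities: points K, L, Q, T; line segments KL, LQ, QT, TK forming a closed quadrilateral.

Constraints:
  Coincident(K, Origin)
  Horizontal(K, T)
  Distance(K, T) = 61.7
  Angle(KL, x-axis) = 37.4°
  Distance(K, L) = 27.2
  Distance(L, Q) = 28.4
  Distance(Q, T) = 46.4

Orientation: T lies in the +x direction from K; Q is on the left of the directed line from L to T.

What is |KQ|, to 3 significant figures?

54.9

Checks: |LQ| = 28.40 ✓; |QT| = 46.40 ✓.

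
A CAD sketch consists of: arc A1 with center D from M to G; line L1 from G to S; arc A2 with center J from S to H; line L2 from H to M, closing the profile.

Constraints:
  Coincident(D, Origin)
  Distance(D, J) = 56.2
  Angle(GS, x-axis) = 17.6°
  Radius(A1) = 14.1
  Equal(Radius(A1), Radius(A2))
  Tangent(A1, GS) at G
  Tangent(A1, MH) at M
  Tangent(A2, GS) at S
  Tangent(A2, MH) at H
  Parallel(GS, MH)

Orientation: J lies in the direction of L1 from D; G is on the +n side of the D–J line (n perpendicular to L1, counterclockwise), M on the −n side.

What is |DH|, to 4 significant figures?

57.94

Tangency of A1 to both parallel lines with radius 14.1 puts G and M at D ± 14.1·n: G = (-4.263, 13.44), M = (4.263, -13.44). Equal radii place S and H the same way about J: S = J + 14.1·n = (49.31, 30.43), H = J − 14.1·n = (57.83, 3.553). Then |DH| = |H − D| = 57.94.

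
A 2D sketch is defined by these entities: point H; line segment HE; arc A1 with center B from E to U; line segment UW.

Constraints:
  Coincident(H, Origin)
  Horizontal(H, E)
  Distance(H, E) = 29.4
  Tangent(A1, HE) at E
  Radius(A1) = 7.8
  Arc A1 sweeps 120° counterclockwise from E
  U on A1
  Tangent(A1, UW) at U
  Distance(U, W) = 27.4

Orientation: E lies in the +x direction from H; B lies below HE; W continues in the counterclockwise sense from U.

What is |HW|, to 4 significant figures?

50.76

H is at the origin; H and E share the same y with |HE| = 29.4 and E on the +x side, so E = (29.40, 0.000). Since A1 is tangent to HE there, BE ⟂ HE, so B = E + (0, -7.8) = (29.40, -7.800). On A1, E sits at bearing 90° from B; a 120° counterclockwise sweep puts U at bearing 210°, so U = B + 7.8·(cos 210°, sin 210°) = (22.65, -11.70). A1 meets UW tangentially, so BU is at right angles to UW, so UW runs along (−sin 210°, cos 210°); with |UW| = 27.4, W = (36.35, -35.43). Then |HW| = |W − H| = 50.76.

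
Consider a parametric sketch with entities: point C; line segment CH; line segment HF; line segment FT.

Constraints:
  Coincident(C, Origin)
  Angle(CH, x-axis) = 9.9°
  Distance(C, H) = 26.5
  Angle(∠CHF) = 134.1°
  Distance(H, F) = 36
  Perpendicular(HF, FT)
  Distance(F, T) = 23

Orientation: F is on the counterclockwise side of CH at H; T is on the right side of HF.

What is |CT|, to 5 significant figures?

68.778

C is at the origin; CH runs at 9.9° with length 26.5, so H = 26.5·(cos 9.9°, sin 9.9°) = (26.105, 4.5561). ∠CHF = 134.1°, so HF runs at 9.9° + (180° − 134.1°) = 55.800° from the x-axis; with |HF| = 36.0, F = H + 36.0·(cos 55.800°, sin 55.800°) = (46.340, 34.331). HF is perpendicular to FT; with |FT| = 23.0 on the right of HF, T = F + 23.0·(0.82708, -0.56208) = (65.363, 21.403). Then |CT| = |T − C| = 68.778.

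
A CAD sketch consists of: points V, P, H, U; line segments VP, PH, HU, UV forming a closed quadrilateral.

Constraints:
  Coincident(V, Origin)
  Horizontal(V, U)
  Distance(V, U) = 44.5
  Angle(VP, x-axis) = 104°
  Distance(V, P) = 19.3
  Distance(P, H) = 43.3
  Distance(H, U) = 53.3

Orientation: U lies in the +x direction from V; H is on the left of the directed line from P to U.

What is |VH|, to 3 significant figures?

55.9

Checks: V.y = 0.00, U.y = 0.00 ✓; |PH| = 43.30 ✓; |HU| = 53.30 ✓.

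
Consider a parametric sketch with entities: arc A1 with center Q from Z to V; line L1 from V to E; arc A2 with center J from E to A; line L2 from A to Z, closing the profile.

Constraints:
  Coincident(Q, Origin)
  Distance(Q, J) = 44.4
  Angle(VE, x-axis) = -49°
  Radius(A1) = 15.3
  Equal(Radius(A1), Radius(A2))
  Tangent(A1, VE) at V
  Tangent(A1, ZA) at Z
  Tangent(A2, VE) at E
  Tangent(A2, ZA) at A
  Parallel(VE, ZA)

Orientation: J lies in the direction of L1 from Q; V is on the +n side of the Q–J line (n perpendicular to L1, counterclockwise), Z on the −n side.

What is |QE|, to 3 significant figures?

47.0

The slot axis is L1's direction at -49.0°, so u = (cos -49.0°, sin -49.0°) = (0.656, -0.755) and n = (−sin -49.0°, cos -49.0°) = (0.755, 0.656). Q is at the origin and J lies 44.4 along u from Q, so J = 44.4·u = (29.1, -33.5). Tangency of A1 to both parallel lines with radius 15.3 puts V and Z at Q ± 15.3·n: V = (11.5, 10.0), Z = (-11.5, -10.0). Equal radii place E and A the same way about J: E = J + 15.3·n = (40.7, -23.5), A = J − 15.3·n = (17.6, -43.5). Then |QE| = |E − Q| = 47.0.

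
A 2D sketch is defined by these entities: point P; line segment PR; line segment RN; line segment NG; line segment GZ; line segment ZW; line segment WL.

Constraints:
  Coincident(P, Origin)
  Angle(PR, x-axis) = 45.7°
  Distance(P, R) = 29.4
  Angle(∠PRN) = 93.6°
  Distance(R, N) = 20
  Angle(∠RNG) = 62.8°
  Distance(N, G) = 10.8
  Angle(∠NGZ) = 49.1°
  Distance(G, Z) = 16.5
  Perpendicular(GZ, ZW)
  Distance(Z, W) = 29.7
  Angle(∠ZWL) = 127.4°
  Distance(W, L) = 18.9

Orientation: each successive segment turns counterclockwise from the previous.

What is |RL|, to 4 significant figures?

53.20

The perpendicularity gives ZW at right angles to GZ, so ZW runs at 110.2°; with |ZW| = 29.7, W = (8.537, 59.35). ∠ZWL = 127.4° gives WL at 162.8° from the x-axis; with |WL| = 18.9, L = (-9.518, 64.94). Then |RL| = |L − R| = 53.20.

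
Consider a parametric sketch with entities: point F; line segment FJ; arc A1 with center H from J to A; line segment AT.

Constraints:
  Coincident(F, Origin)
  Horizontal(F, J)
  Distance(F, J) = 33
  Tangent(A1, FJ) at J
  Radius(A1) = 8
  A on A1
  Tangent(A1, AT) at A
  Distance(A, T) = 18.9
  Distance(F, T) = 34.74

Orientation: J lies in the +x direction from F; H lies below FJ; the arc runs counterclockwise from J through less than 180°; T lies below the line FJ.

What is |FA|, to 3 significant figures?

26.0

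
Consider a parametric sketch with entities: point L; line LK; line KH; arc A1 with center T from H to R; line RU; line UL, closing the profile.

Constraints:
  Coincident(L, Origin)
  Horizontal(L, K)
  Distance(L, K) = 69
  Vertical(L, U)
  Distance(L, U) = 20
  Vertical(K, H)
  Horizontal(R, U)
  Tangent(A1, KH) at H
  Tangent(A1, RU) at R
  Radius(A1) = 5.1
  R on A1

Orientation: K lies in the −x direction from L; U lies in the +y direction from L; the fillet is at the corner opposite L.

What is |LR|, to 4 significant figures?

66.96

The virtual corner opposite L is at (-69.00, 20.00). Since A1 is tangent to KH there, TH ⟂ KH and since A1 is tangent to RU there, TR ⟂ RU, with radius 5.1, so the center T sits 5.1 in from both sides at T = (-63.90, 14.90). That places the tangent points at H = (-69.00, 14.90) on KH and R = (-63.90, 20.00) on RU. Then |LR| = |R − L| = 66.96.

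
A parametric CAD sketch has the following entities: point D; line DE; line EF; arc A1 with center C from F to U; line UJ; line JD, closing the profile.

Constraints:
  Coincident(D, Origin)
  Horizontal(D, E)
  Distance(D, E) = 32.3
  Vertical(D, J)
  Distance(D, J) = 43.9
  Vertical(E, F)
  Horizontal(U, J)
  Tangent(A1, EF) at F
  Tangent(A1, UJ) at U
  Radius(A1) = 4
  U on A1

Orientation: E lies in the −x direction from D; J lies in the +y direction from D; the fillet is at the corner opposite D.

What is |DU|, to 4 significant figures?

52.23

D is at the origin; D and E share the same y with |DE| = 32.3 and E on the −x side, so E = (-32.30, 0.000). DJ is vertical with |DJ| = 43.9 and J on the +y side, so J = (0.000, 43.90). The virtual corner opposite D is at (-32.30, 43.90). The tangent condition forces CF to be normal to EF and A1 meets UJ tangentially, so CU is at right angles to UJ, with radius 4.0, so the center C sits 4.0 in from both sides at C = (-28.30, 39.90). That places the tangent points at F = (-32.30, 39.90) on EF and U = (-28.30, 43.90) on UJ. Then |DU| = |U − D| = 52.23.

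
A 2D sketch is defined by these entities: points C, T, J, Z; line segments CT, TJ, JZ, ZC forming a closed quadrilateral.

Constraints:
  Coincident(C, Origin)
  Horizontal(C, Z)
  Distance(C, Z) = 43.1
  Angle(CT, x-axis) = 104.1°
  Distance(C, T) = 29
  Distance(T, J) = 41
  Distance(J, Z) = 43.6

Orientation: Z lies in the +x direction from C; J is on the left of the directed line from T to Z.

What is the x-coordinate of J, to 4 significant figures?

31.51

Checks: |TJ| = 41.00 ✓; |JZ| = 43.60 ✓.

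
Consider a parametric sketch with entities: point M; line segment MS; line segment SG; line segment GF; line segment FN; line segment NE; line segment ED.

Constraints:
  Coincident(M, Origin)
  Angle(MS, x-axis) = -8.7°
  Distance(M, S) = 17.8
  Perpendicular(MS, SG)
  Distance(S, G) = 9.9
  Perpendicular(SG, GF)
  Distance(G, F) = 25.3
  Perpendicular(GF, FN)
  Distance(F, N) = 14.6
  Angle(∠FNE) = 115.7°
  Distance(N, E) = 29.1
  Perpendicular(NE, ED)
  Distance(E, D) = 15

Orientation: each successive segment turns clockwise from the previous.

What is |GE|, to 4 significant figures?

27.24

M is at the origin; MS runs at -8.7° with length 17.8, so S = (17.60, -2.692). MS is perpendicular to SG, so SG runs at -98.70°; with |SG| = 9.9, G = (16.10, -12.48). SG is perpendicular to GF, so GF runs at 171.3°; with |GF| = 25.3, F = (-8.911, -8.652). GF ⟂ FN, so FN runs at 81.30°; with |FN| = 14.6, N = (-6.703, 5.780). ∠FNE = 115.7° gives NE at 17.00° from the x-axis; with |NE| = 29.1, E = (21.13, 14.29). Then |GE| = |E − G| = 27.24.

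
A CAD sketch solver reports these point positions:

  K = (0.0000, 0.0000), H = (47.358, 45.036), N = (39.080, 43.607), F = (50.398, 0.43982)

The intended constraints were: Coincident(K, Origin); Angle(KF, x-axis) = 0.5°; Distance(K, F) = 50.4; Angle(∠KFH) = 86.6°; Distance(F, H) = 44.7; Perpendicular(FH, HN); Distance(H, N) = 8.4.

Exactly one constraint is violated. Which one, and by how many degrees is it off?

Perpendicular(FH, HN) — off by 5.89°.

K = (0.00, 0.00) ✓; KF at 0.5000° ✓; |KF| = 50.40 ✓; ∠KFH = 86.60° ✓; |FH| = 44.70 ✓; ∠(FH, HN) = 95.89° ✗; |HN| = 8.400 ✓.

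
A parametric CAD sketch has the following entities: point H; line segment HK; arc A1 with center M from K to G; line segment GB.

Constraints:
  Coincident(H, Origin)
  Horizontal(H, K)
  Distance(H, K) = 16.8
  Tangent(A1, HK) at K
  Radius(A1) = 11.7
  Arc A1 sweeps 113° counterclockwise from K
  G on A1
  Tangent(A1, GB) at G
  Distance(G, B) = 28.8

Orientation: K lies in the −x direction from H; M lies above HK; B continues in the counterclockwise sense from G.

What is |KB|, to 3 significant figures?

42.8

H is at the origin; HK is horizontal with |HK| = 16.8 and K on the −x side, so K = (-16.8, 0.00). A1 meets HK tangentially, so MK is at right angles to HK, so M = K + (0, 11.7) = (-16.8, 11.7). On A1, K sits at bearing -90° from M; a 113° counterclockwise sweep puts G at bearing 23°, so G = M + 11.7·(cos 23°, sin 23°) = (-6.03, 16.3). Since A1 is tangent to GB there, MG ⟂ GB, so GB runs along (−sin 23°, cos 23°); with |GB| = 28.8, B = (-17.3, 42.8). Then |KB| = |B − K| = 42.8.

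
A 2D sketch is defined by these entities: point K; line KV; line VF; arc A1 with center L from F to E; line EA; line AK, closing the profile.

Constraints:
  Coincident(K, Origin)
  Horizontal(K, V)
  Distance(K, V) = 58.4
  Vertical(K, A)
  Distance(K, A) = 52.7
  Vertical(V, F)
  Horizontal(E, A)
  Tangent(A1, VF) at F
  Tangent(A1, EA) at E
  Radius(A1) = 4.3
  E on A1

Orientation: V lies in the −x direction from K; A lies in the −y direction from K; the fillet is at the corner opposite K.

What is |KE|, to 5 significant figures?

75.525

K is at the origin; K and V share the same y with |KV| = 58.4 and V on the −x side, so V = (-58.400, 0.0000). K and A share the same x with |KA| = 52.7 and A on the −y side, so A = (0.0000, -52.700). The virtual corner opposite K is at (-58.400, -52.700). A1 meets VF tangentially, so LF is at right angles to VF and tangency of A1 to EA means the radius LE is perpendicular to EA, with radius 4.3, so the center L sits 4.3 in from both sides at L = (-54.100, -48.400). That places the tangent points at F = (-58.400, -48.400) on VF and E = (-54.100, -52.700) on EA. Then |KE| = |E − K| = 75.525.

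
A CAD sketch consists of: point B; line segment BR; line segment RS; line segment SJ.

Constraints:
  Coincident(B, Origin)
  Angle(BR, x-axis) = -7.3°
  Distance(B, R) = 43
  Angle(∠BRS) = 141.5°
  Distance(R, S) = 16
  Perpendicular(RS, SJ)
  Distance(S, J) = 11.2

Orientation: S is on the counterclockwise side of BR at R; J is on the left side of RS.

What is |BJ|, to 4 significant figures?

52.04

B is at the origin; BR runs at -7.3° with length 43.0, so R = 43.0·(cos -7.3°, sin -7.3°) = (42.65, -5.464). ∠BRS = 141.5°, so RS runs at -7.3° + (180° − 141.5°) = 31.20° from the x-axis; with |RS| = 16.0, S = R + 16.0·(cos 31.20°, sin 31.20°) = (56.34, 2.825). The perpendicularity gives SJ at right angles to RS; with |SJ| = 11.2 on the left of RS, J = S + 11.2·(-0.5180, 0.8554) = (50.54, 12.40). Then |BJ| = |J − B| = 52.04.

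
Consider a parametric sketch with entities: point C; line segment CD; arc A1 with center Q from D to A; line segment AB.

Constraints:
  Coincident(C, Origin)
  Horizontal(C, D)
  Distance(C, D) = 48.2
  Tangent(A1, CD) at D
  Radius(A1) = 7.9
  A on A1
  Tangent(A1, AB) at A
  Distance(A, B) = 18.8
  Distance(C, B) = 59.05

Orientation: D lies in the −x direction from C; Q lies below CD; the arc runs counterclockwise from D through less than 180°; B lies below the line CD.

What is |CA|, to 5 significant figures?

56.736

Checks: ∠(QD, DC) = 90.00° ✓; |QD| = 7.900 ✓; |QA| = 7.900 ✓; ∠(QA, AB) = 90.00° ✓; |AB| = 18.80 ✓; |CB| = 59.05 ✓.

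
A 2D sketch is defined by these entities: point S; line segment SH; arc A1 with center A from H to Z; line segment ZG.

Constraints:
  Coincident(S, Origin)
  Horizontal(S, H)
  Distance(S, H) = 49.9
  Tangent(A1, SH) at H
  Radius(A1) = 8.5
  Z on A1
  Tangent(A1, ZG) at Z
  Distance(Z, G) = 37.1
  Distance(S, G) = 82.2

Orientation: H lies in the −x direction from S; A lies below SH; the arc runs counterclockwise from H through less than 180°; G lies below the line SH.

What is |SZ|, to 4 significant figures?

57.96

Checks: |AZ| = 8.500 ✓; ∠(AZ, ZG) = 90.00° ✓; |ZG| = 37.10 ✓; |SG| = 82.20 ✓.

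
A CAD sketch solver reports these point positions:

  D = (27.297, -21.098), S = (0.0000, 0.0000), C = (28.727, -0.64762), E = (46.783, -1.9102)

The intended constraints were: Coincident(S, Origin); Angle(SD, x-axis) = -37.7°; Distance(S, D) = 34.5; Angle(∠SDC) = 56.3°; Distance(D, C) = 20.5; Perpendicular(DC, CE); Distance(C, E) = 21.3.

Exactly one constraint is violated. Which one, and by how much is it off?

Distance(C, E) = 21.3 — off by 3.20.

S = (0.00, 0.00) ✓; SD at -37.70° ✓; |SD| = 34.50 ✓; ∠SDC = 56.30° ✓; |DC| = 20.50 ✓; ∠(DC, CE) = 90.00° ✓; |CE| = 18.10 ✗.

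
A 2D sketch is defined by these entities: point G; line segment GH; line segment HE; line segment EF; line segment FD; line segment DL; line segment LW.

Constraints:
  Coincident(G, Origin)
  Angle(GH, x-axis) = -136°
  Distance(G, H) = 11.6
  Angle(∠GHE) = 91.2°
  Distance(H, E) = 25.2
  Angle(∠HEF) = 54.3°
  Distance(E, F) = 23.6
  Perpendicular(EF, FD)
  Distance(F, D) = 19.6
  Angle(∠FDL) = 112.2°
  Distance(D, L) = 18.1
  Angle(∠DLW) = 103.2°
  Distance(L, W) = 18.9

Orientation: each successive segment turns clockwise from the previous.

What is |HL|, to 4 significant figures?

9.876

G is at the origin; GH runs at -136.0° with length 11.6, so H = (-8.344, -8.058). ∠GHE = 91.2° gives HE at 135.2° from the x-axis; with |HE| = 25.2, E = (-26.23, 9.699). ∠HEF = 54.3° gives EF at 9.500° from the x-axis; with |EF| = 23.6, F = (-2.949, 13.59). EF is perpendicular to FD, so FD runs at -80.50°; with |FD| = 19.6, D = (0.2857, -5.737). ∠FDL = 112.2° gives DL at -148.3° from the x-axis; with |DL| = 18.1, L = (-15.11, -15.25). Then |HL| = |L − H| = 9.876.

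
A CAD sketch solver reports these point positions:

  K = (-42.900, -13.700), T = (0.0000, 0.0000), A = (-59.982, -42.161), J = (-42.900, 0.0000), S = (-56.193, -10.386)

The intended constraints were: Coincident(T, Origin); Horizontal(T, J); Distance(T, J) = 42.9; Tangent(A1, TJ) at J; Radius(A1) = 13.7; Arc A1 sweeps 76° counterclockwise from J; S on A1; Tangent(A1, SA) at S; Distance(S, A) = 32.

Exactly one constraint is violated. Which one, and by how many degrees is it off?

Tangent(A1, SA) at S — off by 7.20°.

T = (0.00, 0.00) ✓; T.y = 0.00, J.y = 0.00 ✓; |TJ| = 42.90 ✓; ∠(KJ, JT) = 90.00° ✓; |KJ| = 13.70 ✓; bearing(K→S) − bearing(K→J) = 76.00° ✓; |KS| = 13.70 ✓; ∠(KS, SA) = 82.80° ✗; |SA| = 32.00 ✓.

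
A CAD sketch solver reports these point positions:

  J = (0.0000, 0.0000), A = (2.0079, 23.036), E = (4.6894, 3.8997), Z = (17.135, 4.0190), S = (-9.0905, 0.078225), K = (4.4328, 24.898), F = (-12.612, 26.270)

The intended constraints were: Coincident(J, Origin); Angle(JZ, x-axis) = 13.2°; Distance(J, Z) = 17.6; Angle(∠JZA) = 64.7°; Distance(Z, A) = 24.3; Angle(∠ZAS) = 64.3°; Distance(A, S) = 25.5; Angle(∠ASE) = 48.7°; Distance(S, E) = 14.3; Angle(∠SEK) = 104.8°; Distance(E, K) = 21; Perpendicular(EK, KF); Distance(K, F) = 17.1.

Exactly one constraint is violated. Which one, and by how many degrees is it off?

Perpendicular(EK, KF) — off by 5.30°.

J = (0.00, 0.00) ✓; JZ at 13.20° ✓; |JZ| = 17.60 ✓; ∠JZA = 64.70° ✓; |ZA| = 24.30 ✓; ∠ZAS = 64.30° ✓; |AS| = 25.50 ✓; ∠ASE = 48.70° ✓; |SE| = 14.30 ✓; ∠SEK = 104.8° ✓; |EK| = 21.00 ✓; ∠(EK, KF) = 84.70° ✗; |KF| = 17.10 ✓.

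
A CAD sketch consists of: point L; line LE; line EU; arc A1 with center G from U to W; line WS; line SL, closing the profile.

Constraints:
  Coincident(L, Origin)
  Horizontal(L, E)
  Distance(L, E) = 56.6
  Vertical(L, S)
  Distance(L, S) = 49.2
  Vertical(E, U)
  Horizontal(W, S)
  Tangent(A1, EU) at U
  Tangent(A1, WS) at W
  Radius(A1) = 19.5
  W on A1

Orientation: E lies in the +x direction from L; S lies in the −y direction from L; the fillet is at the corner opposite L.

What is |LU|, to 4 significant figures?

63.92

The virtual corner opposite L is at (56.60, -49.20). A1 meets EU tangentially, so GU is at right angles to EU and since A1 is tangent to WS there, GW ⟂ WS, with radius 19.5, so the center G sits 19.5 in from both sides at G = (37.10, -29.70). That places the tangent points at U = (56.60, -29.70) on EU and W = (37.10, -49.20) on WS. Then |LU| = |U − L| = 63.92.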